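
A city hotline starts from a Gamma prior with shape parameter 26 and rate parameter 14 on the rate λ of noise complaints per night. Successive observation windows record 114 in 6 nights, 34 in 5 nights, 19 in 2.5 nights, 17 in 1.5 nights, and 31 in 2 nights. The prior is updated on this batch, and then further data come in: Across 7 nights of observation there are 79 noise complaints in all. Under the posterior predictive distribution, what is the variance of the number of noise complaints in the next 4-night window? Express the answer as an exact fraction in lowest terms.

Total count: 114 + 34 + 19 + 17 + 31 = 215.
Total exposure: 6 + 5 + 2.5 + 1.5 + 2 = 17 nights.
After the first batch: Gamma(26 + 215, 14 + 17) = Gamma(241, 31).
Total count 79 over total exposure 7 nights.
After the second batch: Gamma(241 + 79, 31 + 7) = Gamma(320, 38).
The posterior predictive for a window of length T is Negative Binomial with variance T·α'·(β'+T)/β'² = 4·320·42/1444 = 13440/361.

13440/361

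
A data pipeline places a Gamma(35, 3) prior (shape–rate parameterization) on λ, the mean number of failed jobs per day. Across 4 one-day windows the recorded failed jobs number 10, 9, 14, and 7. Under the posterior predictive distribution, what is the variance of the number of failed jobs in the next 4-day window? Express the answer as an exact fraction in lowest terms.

3300/49

Total count: 10 + 9 + 14 + 7 = 40.
Total exposure: 4 days.
By Gamma–Poisson conjugacy, the posterior is Gamma(α + Σx, β + Σt) = Gamma(35 + 40, 3 + 4) = Gamma(75, 7).
The posterior predictive for a window of length T is Negative Binomial with variance T·α'·(β'+T)/β'² = 4·75·11/49 = 3300/49.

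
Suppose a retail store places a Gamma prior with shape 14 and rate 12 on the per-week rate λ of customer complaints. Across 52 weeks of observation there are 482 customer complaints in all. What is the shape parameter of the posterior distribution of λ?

Total count 482 over total exposure 52 weeks.
Conjugate update: add total count to the shape and total exposure to the rate, giving Gamma(496, 64).

496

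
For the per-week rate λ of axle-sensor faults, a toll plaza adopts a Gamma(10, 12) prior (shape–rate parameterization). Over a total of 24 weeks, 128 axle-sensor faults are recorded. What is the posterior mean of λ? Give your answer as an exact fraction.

Total count 128 over total exposure 24 weeks.
Conjugate update: add total count to the shape and total exposure to the rate, giving Gamma(138, 36).
Posterior mean = α'/β' = 138/36 = 23/6.

23/6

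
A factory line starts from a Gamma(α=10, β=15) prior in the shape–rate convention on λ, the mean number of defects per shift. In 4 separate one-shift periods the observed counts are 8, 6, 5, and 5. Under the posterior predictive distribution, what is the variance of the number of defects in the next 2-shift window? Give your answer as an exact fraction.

1428/361

Total count: 8 + 6 + 5 + 5 = 24.
Total exposure: 4 shifts.
Posterior: α' = 10 + 24 = 34, β' = 15 + 4 = 19.
The posterior predictive for a window of length T is Negative Binomial with variance T·α'·(β'+T)/β'² = 2·34·21/361 = 1428/361.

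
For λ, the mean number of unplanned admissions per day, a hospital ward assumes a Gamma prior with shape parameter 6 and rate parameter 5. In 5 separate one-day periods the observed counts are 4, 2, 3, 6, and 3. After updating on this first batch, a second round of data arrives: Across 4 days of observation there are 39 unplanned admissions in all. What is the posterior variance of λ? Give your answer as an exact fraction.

9/28

Total count: 4 + 2 + 3 + 6 + 3 = 18.
Total exposure: 5 days.
After the first batch: Gamma(6 + 18, 5 + 5) = Gamma(24, 10).
Total count 39 over total exposure 4 days.
After the second batch: Gamma(24 + 39, 10 + 4) = Gamma(63, 14).
Posterior variance = α'/β'² = 63/196 = 9/28.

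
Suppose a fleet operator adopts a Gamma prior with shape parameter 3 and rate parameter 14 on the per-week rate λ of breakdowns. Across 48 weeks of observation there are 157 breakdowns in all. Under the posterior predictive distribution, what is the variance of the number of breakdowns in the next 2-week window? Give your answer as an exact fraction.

Total count 157 over total exposure 48 weeks.
Posterior: α' = 3 + 157 = 160, β' = 14 + 48 = 62.
The posterior predictive for a window of length T is Negative Binomial with variance T·α'·(β'+T)/β'² = 2·160·64/3844 = 5120/961.

5120/961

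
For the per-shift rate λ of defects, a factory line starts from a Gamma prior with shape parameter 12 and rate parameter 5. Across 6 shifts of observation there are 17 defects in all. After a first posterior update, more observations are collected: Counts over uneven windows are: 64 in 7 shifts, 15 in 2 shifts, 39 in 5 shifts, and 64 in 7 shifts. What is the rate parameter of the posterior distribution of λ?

32

Total count 17 over total exposure 6 shifts.
After the first batch: Gamma(12 + 17, 5 + 6) = Gamma(29, 11).
Total count: 64 + 15 + 39 + 64 = 182.
Total exposure: 7 + 2 + 5 + 7 = 21 shifts.
After the second batch: Gamma(29 + 182, 11 + 21) = Gamma(211, 32).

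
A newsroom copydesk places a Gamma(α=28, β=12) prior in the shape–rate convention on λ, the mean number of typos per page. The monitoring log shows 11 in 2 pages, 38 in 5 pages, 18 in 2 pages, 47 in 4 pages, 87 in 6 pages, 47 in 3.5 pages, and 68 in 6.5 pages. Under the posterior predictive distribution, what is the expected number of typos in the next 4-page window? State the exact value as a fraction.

Total count: 11 + 38 + 18 + 47 + 87 + 47 + 68 = 316.
Total exposure: 2 + 5 + 2 + 4 + 6 + 3.5 + 6.5 = 29 pages.
Posterior: α' = 28 + 316 = 344, β' = 12 + 29 = 41.
Predictive mean over a 4-page window = T·E[λ|data] = 4·344/41 = 1376/41.

1376/41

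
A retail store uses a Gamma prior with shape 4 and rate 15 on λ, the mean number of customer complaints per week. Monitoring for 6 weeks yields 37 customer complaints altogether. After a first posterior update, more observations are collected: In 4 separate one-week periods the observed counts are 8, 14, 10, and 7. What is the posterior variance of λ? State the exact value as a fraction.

16/125

Total count 37 over total exposure 6 weeks.
After the first batch: Gamma(4 + 37, 15 + 6) = Gamma(41, 21).
Total count: 8 + 14 + 10 + 7 = 39.
Total exposure: 4 weeks.
After the second batch: Gamma(41 + 39, 21 + 4) = Gamma(80, 25).
Posterior variance = α'/β'² = 80/625 = 16/125.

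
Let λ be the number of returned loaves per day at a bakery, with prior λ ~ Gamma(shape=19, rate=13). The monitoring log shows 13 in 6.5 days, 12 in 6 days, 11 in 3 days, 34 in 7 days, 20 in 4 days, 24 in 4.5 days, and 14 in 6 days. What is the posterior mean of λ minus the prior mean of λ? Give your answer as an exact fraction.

961/650

Total count: 13 + 12 + 11 + 34 + 20 + 24 + 14 = 128.
Total exposure: 6.5 + 6 + 3 + 7 + 4 + 4.5 + 6 = 37 days.
The Gamma prior is conjugate for the Poisson rate, so λ | data ~ Gamma(19+128, 13+37) = Gamma(147, 50).
Posterior mean = 147/50 = 147/50; prior mean = 19/13 = 19/13. Difference = 147/50 − 19/13 = 961/650.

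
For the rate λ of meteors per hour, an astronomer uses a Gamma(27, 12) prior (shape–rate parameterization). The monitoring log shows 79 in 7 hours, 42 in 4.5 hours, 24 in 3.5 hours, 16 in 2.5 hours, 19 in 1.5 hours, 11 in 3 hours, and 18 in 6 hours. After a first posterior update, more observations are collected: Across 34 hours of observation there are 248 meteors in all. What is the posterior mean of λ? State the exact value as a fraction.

Total count: 79 + 42 + 24 + 16 + 19 + 11 + 18 = 209.
Total exposure: 7 + 4.5 + 3.5 + 2.5 + 1.5 + 3 + 6 = 28 hours.
After the first batch: Gamma(27 + 209, 12 + 28) = Gamma(236, 40).
Total count 248 over total exposure 34 hours.
After the second batch: Gamma(236 + 248, 40 + 34) = Gamma(484, 74).
Posterior mean = α'/β' = 484/74 = 242/37.

242/37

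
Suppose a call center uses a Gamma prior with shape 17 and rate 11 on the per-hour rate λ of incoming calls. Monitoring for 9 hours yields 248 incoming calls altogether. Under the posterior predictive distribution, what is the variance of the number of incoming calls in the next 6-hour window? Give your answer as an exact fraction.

2067/20

Total count 248 over total exposure 9 hours.
Posterior: α' = 17 + 248 = 265, β' = 11 + 9 = 20.
The posterior predictive for a window of length T is Negative Binomial with variance T·α'·(β'+T)/β'² = 6·265·26/400 = 2067/20.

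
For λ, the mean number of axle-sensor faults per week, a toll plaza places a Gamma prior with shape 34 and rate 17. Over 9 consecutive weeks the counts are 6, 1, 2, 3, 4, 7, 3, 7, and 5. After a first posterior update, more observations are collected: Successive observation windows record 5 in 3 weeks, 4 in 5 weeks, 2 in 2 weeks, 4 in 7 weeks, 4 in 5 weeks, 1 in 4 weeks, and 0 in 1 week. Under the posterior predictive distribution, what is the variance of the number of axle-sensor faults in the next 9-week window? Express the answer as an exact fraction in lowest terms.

Total count: 6 + 1 + 2 + 3 + 4 + 7 + 3 + 7 + 5 = 38.
Total exposure: 9 weeks.
After the first batch: Gamma(34 + 38, 17 + 9) = Gamma(72, 26).
Total count: 5 + 4 + 2 + 4 + 4 + 1 + 0 = 20.
Total exposure: 3 + 5 + 2 + 7 + 5 + 4 + 1 = 27 weeks.
After the second batch: Gamma(72 + 20, 26 + 27) = Gamma(92, 53).
The posterior predictive for a window of length T is Negative Binomial with variance T·α'·(β'+T)/β'² = 9·92·62/2809 = 51336/2809.

51336/2809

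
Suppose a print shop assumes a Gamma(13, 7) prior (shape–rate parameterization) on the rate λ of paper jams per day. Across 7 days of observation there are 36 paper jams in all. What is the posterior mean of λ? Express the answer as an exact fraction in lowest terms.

7/2

Total count 36 over total exposure 7 days.
Gamma(α, β) with Poisson data over total exposure Σt gives posterior Gamma(α+Σx, β+Σt) = Gamma(49, 14).
Posterior mean = α'/β' = 49/14 = 7/2.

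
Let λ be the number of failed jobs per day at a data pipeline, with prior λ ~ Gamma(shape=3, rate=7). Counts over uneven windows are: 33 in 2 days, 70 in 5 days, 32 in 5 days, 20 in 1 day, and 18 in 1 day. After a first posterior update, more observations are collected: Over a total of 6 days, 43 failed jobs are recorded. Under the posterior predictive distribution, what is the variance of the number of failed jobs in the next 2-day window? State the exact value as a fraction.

Total count: 33 + 70 + 32 + 20 + 18 = 173.
Total exposure: 2 + 5 + 5 + 1 + 1 = 14 days.
After the first batch: Gamma(3 + 173, 7 + 14) = Gamma(176, 21).
Total count 43 over total exposure 6 days.
After the second batch: Gamma(176 + 43, 21 + 6) = Gamma(219, 27).
The posterior predictive for a window of length T is Negative Binomial with variance T·α'·(β'+T)/β'² = 2·219·29/729 = 4234/243.

4234/243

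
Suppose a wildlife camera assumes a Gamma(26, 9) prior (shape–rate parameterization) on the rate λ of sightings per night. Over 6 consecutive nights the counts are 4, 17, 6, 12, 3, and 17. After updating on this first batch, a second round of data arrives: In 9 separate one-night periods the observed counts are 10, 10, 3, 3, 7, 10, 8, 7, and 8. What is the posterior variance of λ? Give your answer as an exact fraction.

Total count: 4 + 17 + 6 + 12 + 3 + 17 = 59.
Total exposure: 6 nights.
After the first batch: Gamma(26 + 59, 9 + 6) = Gamma(85, 15).
Total count: 10 + 10 + 3 + 3 + 7 + 10 + 8 + 7 + 8 = 66.
Total exposure: 9 nights.
After the second batch: Gamma(85 + 66, 15 + 9) = Gamma(151, 24).
Posterior variance = α'/β'² = 151/576.

151/576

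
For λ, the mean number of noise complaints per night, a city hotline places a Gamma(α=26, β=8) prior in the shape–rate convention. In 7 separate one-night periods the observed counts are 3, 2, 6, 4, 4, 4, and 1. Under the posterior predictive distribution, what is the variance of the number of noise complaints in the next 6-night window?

28

Total count: 3 + 2 + 6 + 4 + 4 + 4 + 1 = 24.
Total exposure: 7 nights.
Conjugate update: add total count to the shape and total exposure to the rate, giving Gamma(50, 15).
The posterior predictive for a window of length T is Negative Binomial with variance T·α'·(β'+T)/β'² = 6·50·21/225 = 28.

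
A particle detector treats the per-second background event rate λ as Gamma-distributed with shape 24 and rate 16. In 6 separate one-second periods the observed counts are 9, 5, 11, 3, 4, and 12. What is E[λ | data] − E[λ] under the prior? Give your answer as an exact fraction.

35/22

Total count: 9 + 5 + 11 + 3 + 4 + 12 = 44.
Total exposure: 6 seconds.
Posterior: α' = 24 + 44 = 68, β' = 16 + 6 = 22.
Posterior mean = 68/22 = 34/11; prior mean = 24/16 = 3/2. Difference = 34/11 − 3/2 = 35/22.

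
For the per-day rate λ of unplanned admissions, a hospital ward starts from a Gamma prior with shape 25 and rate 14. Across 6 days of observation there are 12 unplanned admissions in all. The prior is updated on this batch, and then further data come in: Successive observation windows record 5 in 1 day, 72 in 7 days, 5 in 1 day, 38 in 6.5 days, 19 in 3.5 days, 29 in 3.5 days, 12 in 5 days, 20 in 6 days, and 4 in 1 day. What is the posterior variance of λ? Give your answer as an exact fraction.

964/11881

Total count 12 over total exposure 6 days.
After the first batch: Gamma(25 + 12, 14 + 6) = Gamma(37, 20).
Total count: 5 + 72 + 5 + 38 + 19 + 29 + 12 + 20 + 4 = 204.
Total exposure: 1 + 7 + 1 + 6.5 + 3.5 + 3.5 + 5 + 6 + 1 = 34.5 days.
After the second batch: Gamma(37 + 204, 20 + 34.5) = Gamma(241, 109/2).
Posterior variance = α'/β'² = 241/(11881/4) = 964/11881.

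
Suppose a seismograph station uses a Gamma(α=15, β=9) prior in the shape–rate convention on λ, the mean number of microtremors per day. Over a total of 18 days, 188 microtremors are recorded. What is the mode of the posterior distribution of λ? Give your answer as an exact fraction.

Total count 188 over total exposure 18 days.
Gamma(α, β) with Poisson data over total exposure Σt gives posterior Gamma(α+Σx, β+Σt) = Gamma(203, 27).
Posterior mode = (α'−1)/β' = 202/27.

202/27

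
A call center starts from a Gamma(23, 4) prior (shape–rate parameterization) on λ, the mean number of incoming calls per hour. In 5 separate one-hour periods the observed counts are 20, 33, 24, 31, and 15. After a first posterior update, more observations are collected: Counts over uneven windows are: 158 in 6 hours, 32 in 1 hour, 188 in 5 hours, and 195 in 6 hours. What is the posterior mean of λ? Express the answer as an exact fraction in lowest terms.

719/27

Total count: 20 + 33 + 24 + 31 + 15 = 123.
Total exposure: 5 hours.
After the first batch: Gamma(23 + 123, 4 + 5) = Gamma(146, 9).
Total count: 158 + 32 + 188 + 195 = 573.
Total exposure: 6 + 1 + 5 + 6 = 18 hours.
After the second batch: Gamma(146 + 573, 9 + 18) = Gamma(719, 27).
Posterior mean = α'/β' = 719/27.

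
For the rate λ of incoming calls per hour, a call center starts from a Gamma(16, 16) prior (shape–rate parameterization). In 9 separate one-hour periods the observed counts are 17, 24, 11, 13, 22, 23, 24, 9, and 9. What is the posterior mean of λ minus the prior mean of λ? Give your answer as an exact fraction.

Total count: 17 + 24 + 11 + 13 + 22 + 23 + 24 + 9 + 9 = 152.
Total exposure: 9 hours.
Conjugate update: add total count to the shape and total exposure to the rate, giving Gamma(168, 25).
Posterior mean = 168/25 = 168/25; prior mean = 16/16 = 1. Difference = 168/25 − 1 = 143/25.

143/25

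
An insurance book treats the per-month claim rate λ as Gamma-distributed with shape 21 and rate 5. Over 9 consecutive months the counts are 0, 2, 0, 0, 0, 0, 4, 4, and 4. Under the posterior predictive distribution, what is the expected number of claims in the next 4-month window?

10

Total count: 0 + 2 + 0 + 0 + 0 + 0 + 4 + 4 + 4 = 14.
Total exposure: 9 months.
Posterior: α' = 21 + 14 = 35, β' = 5 + 9 = 14.
Predictive mean over a 4-month window = T·E[λ|data] = 4·35/14 = 10.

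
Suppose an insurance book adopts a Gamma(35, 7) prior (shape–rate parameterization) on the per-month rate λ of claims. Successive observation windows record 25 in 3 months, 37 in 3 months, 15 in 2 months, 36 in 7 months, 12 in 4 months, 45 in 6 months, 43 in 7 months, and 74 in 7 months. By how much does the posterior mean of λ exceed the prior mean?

Total count: 25 + 37 + 15 + 36 + 12 + 45 + 43 + 74 = 287.
Total exposure: 3 + 3 + 2 + 7 + 4 + 6 + 7 + 7 = 39 months.
The Gamma prior is conjugate for the Poisson rate, so λ | data ~ Gamma(35+287, 7+39) = Gamma(322, 46).
Posterior mean = 322/46 = 7; prior mean = 35/7 = 5. Difference = 7 − 5 = 2.

2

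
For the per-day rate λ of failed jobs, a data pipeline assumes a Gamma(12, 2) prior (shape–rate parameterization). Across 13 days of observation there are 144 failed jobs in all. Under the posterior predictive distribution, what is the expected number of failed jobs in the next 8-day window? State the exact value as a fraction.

416/5

Total count 144 over total exposure 13 days.
Gamma(α, β) with Poisson data over total exposure Σt gives posterior Gamma(α+Σx, β+Σt) = Gamma(156, 15).
Predictive mean over an 8-day window = T·E[λ|data] = 8·156/15 = 416/5.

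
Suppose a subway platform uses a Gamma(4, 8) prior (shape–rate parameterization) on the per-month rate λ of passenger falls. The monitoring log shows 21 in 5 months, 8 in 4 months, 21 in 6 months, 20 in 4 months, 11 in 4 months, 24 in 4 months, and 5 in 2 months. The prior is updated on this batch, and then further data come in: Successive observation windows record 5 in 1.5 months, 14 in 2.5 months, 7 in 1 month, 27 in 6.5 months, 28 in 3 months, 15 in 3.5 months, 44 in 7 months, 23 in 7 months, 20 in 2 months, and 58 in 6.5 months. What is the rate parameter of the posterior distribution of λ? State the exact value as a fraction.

155/2

Total count: 21 + 8 + 21 + 20 + 11 + 24 + 5 = 110.
Total exposure: 5 + 4 + 6 + 4 + 4 + 4 + 2 = 29 months.
After the first batch: Gamma(4 + 110, 8 + 29) = Gamma(114, 37).
Total count: 5 + 14 + 7 + 27 + 28 + 15 + 44 + 23 + 20 + 58 = 241.
Total exposure: 1.5 + 2.5 + 1 + 6.5 + 3 + 3.5 + 7 + 7 + 2 + 6.5 = 40.5 months.
After the second batch: Gamma(114 + 241, 37 + 40.5) = Gamma(355, 155/2).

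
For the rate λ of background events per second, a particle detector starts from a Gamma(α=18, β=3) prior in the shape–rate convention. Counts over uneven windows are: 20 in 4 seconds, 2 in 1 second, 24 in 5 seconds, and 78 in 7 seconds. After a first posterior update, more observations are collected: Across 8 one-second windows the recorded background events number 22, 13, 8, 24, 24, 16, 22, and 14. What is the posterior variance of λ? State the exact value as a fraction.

285/784

Total count: 20 + 2 + 24 + 78 = 124.
Total exposure: 4 + 1 + 5 + 7 = 17 seconds.
After the first batch: Gamma(18 + 124, 3 + 17) = Gamma(142, 20).
Total count: 22 + 13 + 8 + 24 + 24 + 16 + 22 + 14 = 143.
Total exposure: 8 seconds.
After the second batch: Gamma(142 + 143, 20 + 8) = Gamma(285, 28).
Posterior variance = α'/β'² = 285/784.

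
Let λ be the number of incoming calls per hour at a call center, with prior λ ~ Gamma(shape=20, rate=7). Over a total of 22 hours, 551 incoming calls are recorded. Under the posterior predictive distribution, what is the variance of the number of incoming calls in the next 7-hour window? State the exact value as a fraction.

Total count 551 over total exposure 22 hours.
By Gamma–Poisson conjugacy, the posterior is Gamma(α + Σx, β + Σt) = Gamma(20 + 551, 7 + 22) = Gamma(571, 29).
The posterior predictive for a window of length T is Negative Binomial with variance T·α'·(β'+T)/β'² = 7·571·36/841 = 143892/841.

143892/841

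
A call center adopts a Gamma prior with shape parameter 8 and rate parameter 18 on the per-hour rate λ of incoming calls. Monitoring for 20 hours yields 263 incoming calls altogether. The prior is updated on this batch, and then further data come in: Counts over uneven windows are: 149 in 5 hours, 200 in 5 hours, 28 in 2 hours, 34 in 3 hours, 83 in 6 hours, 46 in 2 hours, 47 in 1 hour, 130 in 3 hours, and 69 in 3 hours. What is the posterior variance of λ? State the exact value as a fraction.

Total count 263 over total exposure 20 hours.
After the first batch: Gamma(8 + 263, 18 + 20) = Gamma(271, 38).
Total count: 149 + 200 + 28 + 34 + 83 + 46 + 47 + 130 + 69 = 786.
Total exposure: 5 + 5 + 2 + 3 + 6 + 2 + 1 + 3 + 3 = 30 hours.
After the second batch: Gamma(271 + 786, 38 + 30) = Gamma(1057, 68).
Posterior variance = α'/β'² = 1057/4624.

1057/4624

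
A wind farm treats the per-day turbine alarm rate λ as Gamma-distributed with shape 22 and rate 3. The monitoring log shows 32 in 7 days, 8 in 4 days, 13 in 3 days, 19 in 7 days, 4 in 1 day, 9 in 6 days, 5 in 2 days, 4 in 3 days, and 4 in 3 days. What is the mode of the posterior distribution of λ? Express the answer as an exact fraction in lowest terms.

119/39

Total count: 32 + 8 + 13 + 19 + 4 + 9 + 5 + 4 + 4 = 98.
Total exposure: 7 + 4 + 3 + 7 + 1 + 6 + 2 + 3 + 3 = 36 days.
Conjugate update: add total count to the shape and total exposure to the rate, giving Gamma(120, 39).
Posterior mode = (α'−1)/β' = 119/39.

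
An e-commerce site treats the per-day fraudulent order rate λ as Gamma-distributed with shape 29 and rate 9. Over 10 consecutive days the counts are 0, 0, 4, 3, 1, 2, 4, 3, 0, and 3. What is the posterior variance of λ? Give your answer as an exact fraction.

Total count: 0 + 0 + 4 + 3 + 1 + 2 + 4 + 3 + 0 + 3 = 20.
Total exposure: 10 days.
Conjugate update: add total count to the shape and total exposure to the rate, giving Gamma(49, 19).
Posterior variance = α'/β'² = 49/361.

49/361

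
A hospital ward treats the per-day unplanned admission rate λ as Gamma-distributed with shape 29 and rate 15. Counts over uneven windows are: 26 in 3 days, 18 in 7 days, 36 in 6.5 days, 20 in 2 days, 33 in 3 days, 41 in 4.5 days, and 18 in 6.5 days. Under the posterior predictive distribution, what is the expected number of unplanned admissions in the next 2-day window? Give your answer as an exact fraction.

884/95

Total count: 26 + 18 + 36 + 20 + 33 + 41 + 18 = 192.
Total exposure: 3 + 7 + 6.5 + 2 + 3 + 4.5 + 6.5 = 32.5 days.
The Gamma prior is conjugate for the Poisson rate, so λ | data ~ Gamma(29+192, 15+32.5) = Gamma(221, 95/2).
Predictive mean over a 2-day window = T·E[λ|data] = 2·221/(95/2) = 884/95.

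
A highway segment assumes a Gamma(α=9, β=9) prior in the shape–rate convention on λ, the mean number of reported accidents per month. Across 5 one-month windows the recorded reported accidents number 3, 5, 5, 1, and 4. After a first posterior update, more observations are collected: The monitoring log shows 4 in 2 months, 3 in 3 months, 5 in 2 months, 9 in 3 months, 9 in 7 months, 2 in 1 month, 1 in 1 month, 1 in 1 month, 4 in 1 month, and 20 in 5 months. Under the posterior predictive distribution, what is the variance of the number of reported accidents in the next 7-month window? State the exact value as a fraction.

Total count: 3 + 5 + 5 + 1 + 4 = 18.
Total exposure: 5 months.
After the first batch: Gamma(9 + 18, 9 + 5) = Gamma(27, 14).
Total count: 4 + 3 + 5 + 9 + 9 + 2 + 1 + 1 + 4 + 20 = 58.
Total exposure: 2 + 3 + 2 + 3 + 7 + 1 + 1 + 1 + 1 + 5 = 26 months.
After the second batch: Gamma(27 + 58, 14 + 26) = Gamma(85, 40).
The posterior predictive for a window of length T is Negative Binomial with variance T·α'·(β'+T)/β'² = 7·85·47/1600 = 5593/320.

5593/320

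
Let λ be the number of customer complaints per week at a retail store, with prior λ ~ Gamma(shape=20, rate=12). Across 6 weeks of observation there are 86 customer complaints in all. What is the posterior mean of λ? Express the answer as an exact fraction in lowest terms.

Total count 86 over total exposure 6 weeks.
By Gamma–Poisson conjugacy, the posterior is Gamma(α + Σx, β + Σt) = Gamma(20 + 86, 12 + 6) = Gamma(106, 18).
Posterior mean = α'/β' = 106/18 = 53/9.

53/9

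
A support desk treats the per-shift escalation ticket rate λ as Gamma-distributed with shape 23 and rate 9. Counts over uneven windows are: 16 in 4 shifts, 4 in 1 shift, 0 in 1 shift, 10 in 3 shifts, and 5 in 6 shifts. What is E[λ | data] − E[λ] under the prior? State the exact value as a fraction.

Total count: 16 + 4 + 0 + 10 + 5 = 35.
Total exposure: 4 + 1 + 1 + 3 + 6 = 15 shifts.
By Gamma–Poisson conjugacy, the posterior is Gamma(α + Σx, β + Σt) = Gamma(23 + 35, 9 + 15) = Gamma(58, 24).
Posterior mean = 58/24 = 29/12; prior mean = 23/9 = 23/9. Difference = 29/12 − 23/9 = -5/36.

-5/36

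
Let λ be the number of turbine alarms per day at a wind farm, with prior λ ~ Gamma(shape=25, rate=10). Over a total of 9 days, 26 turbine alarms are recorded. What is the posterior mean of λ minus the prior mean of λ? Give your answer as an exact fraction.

Total count 26 over total exposure 9 days.
The Gamma prior is conjugate for the Poisson rate, so λ | data ~ Gamma(25+26, 10+9) = Gamma(51, 19).
Posterior mean = 51/19 = 51/19; prior mean = 25/10 = 5/2. Difference = 51/19 − 5/2 = 7/38.

7/38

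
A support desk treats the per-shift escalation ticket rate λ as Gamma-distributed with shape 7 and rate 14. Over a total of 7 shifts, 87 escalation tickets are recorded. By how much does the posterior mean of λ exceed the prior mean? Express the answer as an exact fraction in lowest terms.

Total count 87 over total exposure 7 shifts.
The Gamma prior is conjugate for the Poisson rate, so λ | data ~ Gamma(7+87, 14+7) = Gamma(94, 21).
Posterior mean = 94/21 = 94/21; prior mean = 7/14 = 1/2. Difference = 94/21 − 1/2 = 167/42.

167/42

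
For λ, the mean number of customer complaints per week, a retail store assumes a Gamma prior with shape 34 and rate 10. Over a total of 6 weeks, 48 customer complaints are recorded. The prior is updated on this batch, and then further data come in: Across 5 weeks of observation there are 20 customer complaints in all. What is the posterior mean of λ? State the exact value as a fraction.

34/7

Total count 48 over total exposure 6 weeks.
After the first batch: Gamma(34 + 48, 10 + 6) = Gamma(82, 16).
Total count 20 over total exposure 5 weeks.
After the second batch: Gamma(82 + 20, 16 + 5) = Gamma(102, 21).
Posterior mean = α'/β' = 102/21 = 34/7.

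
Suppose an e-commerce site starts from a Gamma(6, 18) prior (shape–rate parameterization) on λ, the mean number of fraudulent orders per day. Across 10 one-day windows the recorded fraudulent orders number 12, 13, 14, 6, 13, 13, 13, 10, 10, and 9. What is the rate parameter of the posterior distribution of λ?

28

Total count: 12 + 13 + 14 + 6 + 13 + 13 + 13 + 10 + 10 + 9 = 113.
Total exposure: 10 days.
Conjugate update: add total count to the shape and total exposure to the rate, giving Gamma(119, 28).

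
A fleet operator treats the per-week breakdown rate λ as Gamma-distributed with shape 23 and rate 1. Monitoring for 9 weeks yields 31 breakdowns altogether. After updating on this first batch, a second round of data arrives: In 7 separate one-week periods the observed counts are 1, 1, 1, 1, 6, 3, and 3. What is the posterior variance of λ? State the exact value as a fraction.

Total count 31 over total exposure 9 weeks.
After the first batch: Gamma(23 + 31, 1 + 9) = Gamma(54, 10).
Total count: 1 + 1 + 1 + 1 + 6 + 3 + 3 = 16.
Total exposure: 7 weeks.
After the second batch: Gamma(54 + 16, 10 + 7) = Gamma(70, 17).
Posterior variance = α'/β'² = 70/289.

70/289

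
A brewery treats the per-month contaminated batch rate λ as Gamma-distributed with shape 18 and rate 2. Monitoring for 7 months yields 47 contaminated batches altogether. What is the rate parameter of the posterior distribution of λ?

Total count 47 over total exposure 7 months.
Gamma(α, β) with Poisson data over total exposure Σt gives posterior Gamma(α+Σx, β+Σt) = Gamma(65, 9).

9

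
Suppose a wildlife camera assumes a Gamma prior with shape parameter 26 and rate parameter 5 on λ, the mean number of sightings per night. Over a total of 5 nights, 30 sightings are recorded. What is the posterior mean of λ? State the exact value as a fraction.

28/5

Total count 30 over total exposure 5 nights.
By Gamma–Poisson conjugacy, the posterior is Gamma(α + Σx, β + Σt) = Gamma(26 + 30, 5 + 5) = Gamma(56, 10).
Posterior mean = α'/β' = 56/10 = 28/5.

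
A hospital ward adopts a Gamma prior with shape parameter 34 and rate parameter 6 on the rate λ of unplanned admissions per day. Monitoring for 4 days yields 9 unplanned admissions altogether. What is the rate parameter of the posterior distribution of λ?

Total count 9 over total exposure 4 days.
The Gamma prior is conjugate for the Poisson rate, so λ | data ~ Gamma(34+9, 6+4) = Gamma(43, 10).

10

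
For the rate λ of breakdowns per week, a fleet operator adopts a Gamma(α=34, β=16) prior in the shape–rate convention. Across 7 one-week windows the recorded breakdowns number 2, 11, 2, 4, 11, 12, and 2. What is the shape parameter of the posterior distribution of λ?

78

Total count: 2 + 11 + 2 + 4 + 11 + 12 + 2 = 44.
Total exposure: 7 weeks.
The Gamma prior is conjugate for the Poisson rate, so λ | data ~ Gamma(34+44, 16+7) = Gamma(78, 23).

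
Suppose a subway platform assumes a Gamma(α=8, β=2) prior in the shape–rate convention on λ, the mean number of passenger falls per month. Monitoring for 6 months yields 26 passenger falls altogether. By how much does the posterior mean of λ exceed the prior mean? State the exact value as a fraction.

1/4

Total count 26 over total exposure 6 months.
Gamma(α, β) with Poisson data over total exposure Σt gives posterior Gamma(α+Σx, β+Σt) = Gamma(34, 8).
Posterior mean = 34/8 = 17/4; prior mean = 8/2 = 4. Difference = 17/4 − 4 = 1/4.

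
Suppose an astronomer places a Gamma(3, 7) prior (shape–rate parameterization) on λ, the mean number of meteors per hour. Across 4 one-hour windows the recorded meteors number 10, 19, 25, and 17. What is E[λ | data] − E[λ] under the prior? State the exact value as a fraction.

485/77

Total count: 10 + 19 + 25 + 17 = 71.
Total exposure: 4 hours.
Gamma(α, β) with Poisson data over total exposure Σt gives posterior Gamma(α+Σx, β+Σt) = Gamma(74, 11).
Posterior mean = 74/11 = 74/11; prior mean = 3/7 = 3/7. Difference = 74/11 − 3/7 = 485/77.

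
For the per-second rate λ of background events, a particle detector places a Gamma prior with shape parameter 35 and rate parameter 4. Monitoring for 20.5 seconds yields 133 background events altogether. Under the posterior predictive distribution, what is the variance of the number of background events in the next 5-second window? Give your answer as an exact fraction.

Total count 133 over total exposure 20.5 seconds.
Posterior: α' = 35 + 133 = 168, β' = 4 + 20.5 = 49/2.
The posterior predictive for a window of length T is Negative Binomial with variance T·α'·(β'+T)/β'² = 5·168·(59/2)/(2401/4) = 14160/343.

14160/343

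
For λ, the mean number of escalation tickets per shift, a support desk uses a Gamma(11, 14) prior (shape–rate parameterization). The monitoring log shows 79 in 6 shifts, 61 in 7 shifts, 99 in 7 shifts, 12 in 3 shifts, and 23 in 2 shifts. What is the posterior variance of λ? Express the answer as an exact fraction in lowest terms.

95/507

Total count: 79 + 61 + 99 + 12 + 23 = 274.
Total exposure: 6 + 7 + 7 + 3 + 2 = 25 shifts.
The Gamma prior is conjugate for the Poisson rate, so λ | data ~ Gamma(11+274, 14+25) = Gamma(285, 39).
Posterior variance = α'/β'² = 285/1521 = 95/507.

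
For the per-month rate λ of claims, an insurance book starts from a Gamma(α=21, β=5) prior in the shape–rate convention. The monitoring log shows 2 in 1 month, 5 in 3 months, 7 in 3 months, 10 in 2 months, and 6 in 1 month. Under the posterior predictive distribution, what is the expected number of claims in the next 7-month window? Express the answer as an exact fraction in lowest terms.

Total count: 2 + 5 + 7 + 10 + 6 = 30.
Total exposure: 1 + 3 + 3 + 2 + 1 = 10 months.
The Gamma prior is conjugate for the Poisson rate, so λ | data ~ Gamma(21+30, 5+10) = Gamma(51, 15).
Predictive mean over a 7-month window = T·E[λ|data] = 7·51/15 = 119/5.

119/5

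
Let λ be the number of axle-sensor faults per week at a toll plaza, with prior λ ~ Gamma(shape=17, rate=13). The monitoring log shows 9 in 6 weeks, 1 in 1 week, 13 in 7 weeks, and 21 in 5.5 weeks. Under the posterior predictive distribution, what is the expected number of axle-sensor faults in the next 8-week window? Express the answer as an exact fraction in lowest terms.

Total count: 9 + 1 + 13 + 21 = 44.
Total exposure: 6 + 1 + 7 + 5.5 = 19.5 weeks.
The Gamma prior is conjugate for the Poisson rate, so λ | data ~ Gamma(17+44, 13+19.5) = Gamma(61, 65/2).
Predictive mean over an 8-week window = T·E[λ|data] = 8·61/(65/2) = 976/65.

976/65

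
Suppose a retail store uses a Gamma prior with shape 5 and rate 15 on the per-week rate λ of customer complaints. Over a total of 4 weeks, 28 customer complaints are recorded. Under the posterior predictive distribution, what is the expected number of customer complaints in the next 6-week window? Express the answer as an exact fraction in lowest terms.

Total count 28 over total exposure 4 weeks.
Gamma(α, β) with Poisson data over total exposure Σt gives posterior Gamma(α+Σx, β+Σt) = Gamma(33, 19).
Predictive mean over a 6-week window = T·E[λ|data] = 6·33/19 = 198/19.

198/19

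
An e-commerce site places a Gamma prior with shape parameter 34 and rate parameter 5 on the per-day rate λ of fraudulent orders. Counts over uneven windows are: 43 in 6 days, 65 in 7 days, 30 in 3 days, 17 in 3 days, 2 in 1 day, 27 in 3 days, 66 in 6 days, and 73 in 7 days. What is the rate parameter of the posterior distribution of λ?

Total count: 43 + 65 + 30 + 17 + 2 + 27 + 66 + 73 = 323.
Total exposure: 6 + 7 + 3 + 3 + 1 + 3 + 6 + 7 = 36 days.
Conjugate update: add total count to the shape and total exposure to the rate, giving Gamma(357, 41).

41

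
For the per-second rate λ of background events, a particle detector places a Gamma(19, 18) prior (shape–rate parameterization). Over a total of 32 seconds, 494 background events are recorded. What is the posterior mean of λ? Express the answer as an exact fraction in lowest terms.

513/50

Total count 494 over total exposure 32 seconds.
Conjugate update: add total count to the shape and total exposure to the rate, giving Gamma(513, 50).
Posterior mean = α'/β' = 513/50.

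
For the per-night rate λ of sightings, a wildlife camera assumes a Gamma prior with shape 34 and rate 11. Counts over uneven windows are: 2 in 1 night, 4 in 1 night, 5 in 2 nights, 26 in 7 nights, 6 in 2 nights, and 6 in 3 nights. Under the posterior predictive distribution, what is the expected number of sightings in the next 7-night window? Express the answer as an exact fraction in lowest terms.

Total count: 2 + 4 + 5 + 26 + 6 + 6 = 49.
Total exposure: 1 + 1 + 2 + 7 + 2 + 3 = 16 nights.
Posterior: α' = 34 + 49 = 83, β' = 11 + 16 = 27.
Predictive mean over a 7-night window = T·E[λ|data] = 7·83/27 = 581/27.

581/27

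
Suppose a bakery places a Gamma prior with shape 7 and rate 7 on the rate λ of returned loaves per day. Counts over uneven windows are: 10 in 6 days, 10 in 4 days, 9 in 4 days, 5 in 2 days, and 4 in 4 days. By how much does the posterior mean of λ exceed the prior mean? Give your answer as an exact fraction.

Total count: 10 + 10 + 9 + 5 + 4 = 38.
Total exposure: 6 + 4 + 4 + 2 + 4 = 20 days.
Posterior: α' = 7 + 38 = 45, β' = 7 + 20 = 27.
Posterior mean = 45/27 = 5/3; prior mean = 7/7 = 1. Difference = 5/3 − 1 = 2/3.

2/3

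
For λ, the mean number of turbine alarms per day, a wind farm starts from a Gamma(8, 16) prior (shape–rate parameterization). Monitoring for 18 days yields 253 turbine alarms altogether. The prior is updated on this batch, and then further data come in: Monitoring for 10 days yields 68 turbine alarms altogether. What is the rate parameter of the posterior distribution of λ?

Total count 253 over total exposure 18 days.
After the first batch: Gamma(8 + 253, 16 + 18) = Gamma(261, 34).
Total count 68 over total exposure 10 days.
After the second batch: Gamma(261 + 68, 34 + 10) = Gamma(329, 44).

44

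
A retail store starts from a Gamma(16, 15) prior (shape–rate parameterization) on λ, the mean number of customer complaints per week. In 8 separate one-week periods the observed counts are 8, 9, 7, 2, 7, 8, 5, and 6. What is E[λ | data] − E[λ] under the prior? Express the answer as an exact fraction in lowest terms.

652/345

Total count: 8 + 9 + 7 + 2 + 7 + 8 + 5 + 6 = 52.
Total exposure: 8 weeks.
Gamma(α, β) with Poisson data over total exposure Σt gives posterior Gamma(α+Σx, β+Σt) = Gamma(68, 23).
Posterior mean = 68/23 = 68/23; prior mean = 16/15 = 16/15. Difference = 68/23 − 16/15 = 652/345.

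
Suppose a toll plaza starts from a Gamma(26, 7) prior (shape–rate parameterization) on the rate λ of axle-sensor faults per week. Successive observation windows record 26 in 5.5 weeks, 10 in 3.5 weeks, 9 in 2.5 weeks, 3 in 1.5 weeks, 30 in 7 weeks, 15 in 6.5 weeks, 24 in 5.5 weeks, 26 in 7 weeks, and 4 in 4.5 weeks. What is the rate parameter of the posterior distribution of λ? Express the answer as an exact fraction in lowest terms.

101/2

Total count: 26 + 10 + 9 + 3 + 30 + 15 + 24 + 26 + 4 = 147.
Total exposure: 5.5 + 3.5 + 2.5 + 1.5 + 7 + 6.5 + 5.5 + 7 + 4.5 = 43.5 weeks.
Gamma(α, β) with Poisson data over total exposure Σt gives posterior Gamma(α+Σx, β+Σt) = Gamma(173, 101/2).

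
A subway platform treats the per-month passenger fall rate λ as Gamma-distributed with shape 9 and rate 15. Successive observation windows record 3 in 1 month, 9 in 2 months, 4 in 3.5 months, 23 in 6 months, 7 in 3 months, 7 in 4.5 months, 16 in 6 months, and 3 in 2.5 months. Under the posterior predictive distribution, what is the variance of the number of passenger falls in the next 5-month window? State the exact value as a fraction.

8730/841

Total count: 3 + 9 + 4 + 23 + 7 + 7 + 16 + 3 = 72.
Total exposure: 1 + 2 + 3.5 + 6 + 3 + 4.5 + 6 + 2.5 = 28.5 months.
Posterior: α' = 9 + 72 = 81, β' = 15 + 28.5 = 87/2.
The posterior predictive for a window of length T is Negative Binomial with variance T·α'·(β'+T)/β'² = 5·81·(97/2)/(7569/4) = 8730/841.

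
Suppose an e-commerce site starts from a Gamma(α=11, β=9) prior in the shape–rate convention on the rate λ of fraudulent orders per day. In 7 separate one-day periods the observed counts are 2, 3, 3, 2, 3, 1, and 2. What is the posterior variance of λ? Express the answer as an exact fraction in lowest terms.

27/256

Total count: 2 + 3 + 3 + 2 + 3 + 1 + 2 = 16.
Total exposure: 7 days.
By Gamma–Poisson conjugacy, the posterior is Gamma(α + Σx, β + Σt) = Gamma(11 + 16, 9 + 7) = Gamma(27, 16).
Posterior variance = α'/β'² = 27/256.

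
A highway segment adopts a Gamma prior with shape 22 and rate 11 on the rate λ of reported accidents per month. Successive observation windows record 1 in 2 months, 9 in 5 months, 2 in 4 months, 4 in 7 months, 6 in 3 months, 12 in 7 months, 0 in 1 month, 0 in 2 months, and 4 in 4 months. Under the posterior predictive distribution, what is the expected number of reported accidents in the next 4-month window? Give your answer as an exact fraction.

120/23

Total count: 1 + 9 + 2 + 4 + 6 + 12 + 0 + 0 + 4 = 38.
Total exposure: 2 + 5 + 4 + 7 + 3 + 7 + 1 + 2 + 4 = 35 months.
The Gamma prior is conjugate for the Poisson rate, so λ | data ~ Gamma(22+38, 11+35) = Gamma(60, 46).
Predictive mean over a 4-month window = T·E[λ|data] = 4·60/46 = 120/23.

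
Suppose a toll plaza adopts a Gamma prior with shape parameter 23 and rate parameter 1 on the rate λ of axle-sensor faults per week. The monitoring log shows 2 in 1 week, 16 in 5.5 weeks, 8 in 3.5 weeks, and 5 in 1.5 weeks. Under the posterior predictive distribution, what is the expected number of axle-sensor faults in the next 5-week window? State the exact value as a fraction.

Total count: 2 + 16 + 8 + 5 = 31.
Total exposure: 1 + 5.5 + 3.5 + 1.5 = 11.5 weeks.
Posterior: α' = 23 + 31 = 54, β' = 1 + 11.5 = 25/2.
Predictive mean over a 5-week window = T·E[λ|data] = 5·54/(25/2) = 108/5.

108/5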